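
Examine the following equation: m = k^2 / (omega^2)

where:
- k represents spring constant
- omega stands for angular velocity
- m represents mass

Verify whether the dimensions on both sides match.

No

k (spring constant) has dimensions [M T^-2].
omega (angular velocity) has dimensions [T^-1].
m (mass) has dimensions [M].

Left side: [M]
Right side: [M^2 T^-2]

The two sides have different dimensions, so the equation is NOT dimensionally consistent.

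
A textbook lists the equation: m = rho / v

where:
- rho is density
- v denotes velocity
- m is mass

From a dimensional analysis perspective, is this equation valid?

No

rho (density) has dimensions [L^-3 M].
v (velocity) has dimensions [L T^-1].
m (mass) has dimensions [M].

Left side: [M]
Right side: [L^-4 M T]

The two sides have different dimensions, so the equation is NOT dimensionally consistent.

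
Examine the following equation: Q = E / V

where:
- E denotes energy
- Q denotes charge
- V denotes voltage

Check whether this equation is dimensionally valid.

Yes

E (energy) has dimensions [L^2 M T^-2].
Q (charge) has dimensions [I T].
V (voltage) has dimensions [I^-1 L^2 M T^-3].

Left side: [I T]
Right side: [I T]

Both sides have the same dimensions, so the equation is dimensionally consistent.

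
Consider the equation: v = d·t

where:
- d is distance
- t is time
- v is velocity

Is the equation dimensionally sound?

No

d (distance) has dimensions [L].
t (time) has dimensions [T].
v (velocity) has dimensions [L T^-1].

Left side: [L T^-1]
Right side: [L T]

The two sides have different dimensions, so the equation is NOT dimensionally consistent.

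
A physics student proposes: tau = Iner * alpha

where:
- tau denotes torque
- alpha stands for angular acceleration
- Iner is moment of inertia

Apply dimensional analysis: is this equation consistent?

Yes

tau (torque) has dimensions [L^2 M T^-2].
alpha (angular acceleration) has dimensions [T^-2].
Iner (moment of inertia) has dimensions [L^2 M].

Left side: [L^2 M T^-2]
Right side: [L^2 M T^-2]

Both sides have the same dimensions, so the equation is dimensionally consistent.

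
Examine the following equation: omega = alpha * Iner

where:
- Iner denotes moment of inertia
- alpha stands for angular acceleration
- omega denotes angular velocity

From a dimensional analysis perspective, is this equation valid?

No

Iner (moment of inertia) has dimensions [L^2 M].
alpha (angular acceleration) has dimensions [T^-2].
omega (angular velocity) has dimensions [T^-1].

Left side: [T^-1]
Right side: [L^2 M T^-2]

The two sides have different dimensions, so the equation is NOT dimensionally consistent.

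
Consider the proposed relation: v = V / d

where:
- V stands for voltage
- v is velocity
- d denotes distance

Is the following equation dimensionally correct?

No

V (voltage) has dimensions [I^-1 L^2 M T^-3].
v (velocity) has dimensions [L T^-1].
d (distance) has dimensions [L].

Left side: [L T^-1]
Right side: [I^-1 L M T^-3]

The two sides have different dimensions, so the equation is NOT dimensionally consistent.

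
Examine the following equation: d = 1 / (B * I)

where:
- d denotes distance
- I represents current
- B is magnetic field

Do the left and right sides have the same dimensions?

No

d (distance) has dimensions [L].
I (current) has dimensions [I].
B (magnetic field) has dimensions [I^-1 M T^-2].

Left side: [L]
Right side: [M^-1 T^2]

The two sides have different dimensions, so the equation is NOT dimensionally consistent.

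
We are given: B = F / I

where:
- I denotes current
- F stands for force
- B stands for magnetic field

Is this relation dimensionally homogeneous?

No

I (current) has dimensions [I].
F (force) has dimensions [L M T^-2].
B (magnetic field) has dimensions [I^-1 M T^-2].

Left side: [I^-1 M T^-2]
Right side: [I^-1 L M T^-2]

The two sides have different dimensions, so the equation is NOT dimensionally consistent.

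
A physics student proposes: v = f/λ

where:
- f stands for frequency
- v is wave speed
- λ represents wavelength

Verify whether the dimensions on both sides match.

No

f (frequency) has dimensions [T^-1].
v (wave speed) has dimensions [L T^-1].
λ (wavelength) has dimensions [L].

Left side: [L T^-1]
Right side: [L^-1 T^-1]

The two sides have different dimensions, so the equation is NOT dimensionally consistent.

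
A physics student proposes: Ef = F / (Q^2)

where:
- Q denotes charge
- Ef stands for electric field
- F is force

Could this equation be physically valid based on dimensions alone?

No

Q (charge) has dimensions [I T].
Ef (electric field) has dimensions [I^-1 L M T^-3].
F (force) has dimensions [L M T^-2].

Left side: [I^-1 L M T^-3]
Right side: [I^-2 L M T^-4]

The two sides have different dimensions, so the equation is NOT dimensionally consistent.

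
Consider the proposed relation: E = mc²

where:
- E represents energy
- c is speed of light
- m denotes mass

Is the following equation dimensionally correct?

Yes

E (energy) has dimensions [L^2 M T^-2].
c (speed of light) has dimensions [L T^-1].
m (mass) has dimensions [M].

Left side: [L^2 M T^-2]
Right side: [L^2 M T^-2]

Both sides have the same dimensions, so the equation is dimensionally consistent.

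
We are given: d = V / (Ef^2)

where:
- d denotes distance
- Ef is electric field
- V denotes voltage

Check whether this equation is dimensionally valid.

No

d (distance) has dimensions [L].
Ef (electric field) has dimensions [I^-1 L M T^-3].
V (voltage) has dimensions [I^-1 L^2 M T^-3].

Left side: [L]
Right side: [I M^-1 T^3]

The two sides have different dimensions, so the equation is NOT dimensionally consistent.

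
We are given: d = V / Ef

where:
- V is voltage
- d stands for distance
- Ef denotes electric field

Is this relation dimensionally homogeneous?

Yes

V (voltage) has dimensions [I^-1 L^2 M T^-3].
d (distance) has dimensions [L].
Ef (electric field) has dimensions [I^-1 L M T^-3].

Left side: [L]
Right side: [L]

Both sides have the same dimensions, so the equation is dimensionally consistent.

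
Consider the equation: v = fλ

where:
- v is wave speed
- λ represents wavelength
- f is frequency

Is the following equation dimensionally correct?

Yes

v (wave speed) has dimensions [L T^-1].
λ (wavelength) has dimensions [L].
f (frequency) has dimensions [T^-1].

Left side: [L T^-1]
Right side: [L T^-1]

Both sides have the same dimensions, so the equation is dimensionally consistent.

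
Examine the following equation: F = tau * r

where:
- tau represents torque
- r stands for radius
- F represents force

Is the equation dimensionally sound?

No

tau (torque) has dimensions [L^2 M T^-2].
r (radius) has dimensions [L].
F (force) has dimensions [L M T^-2].

Left side: [L M T^-2]
Right side: [L^3 M T^-2]

The two sides have different dimensions, so the equation is NOT dimensionally consistent.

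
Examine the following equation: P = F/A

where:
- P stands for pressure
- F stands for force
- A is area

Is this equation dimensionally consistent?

Yes

P (pressure) has dimensions [L^-1 M T^-2].
F (force) has dimensions [L M T^-2].
A (area) has dimensions [L^2].

Left side: [L^-1 M T^-2]
Right side: [L^-1 M T^-2]

Both sides have the same dimensions, so the equation is dimensionally consistent.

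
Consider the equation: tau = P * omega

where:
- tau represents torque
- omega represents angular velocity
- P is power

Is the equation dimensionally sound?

No

tau (torque) has dimensions [L^2 M T^-2].
omega (angular velocity) has dimensions [T^-1].
P (power) has dimensions [L^2 M T^-3].

Left side: [L^2 M T^-2]
Right side: [L^2 M T^-4]

The two sides have different dimensions, so the equation is NOT dimensionally consistent.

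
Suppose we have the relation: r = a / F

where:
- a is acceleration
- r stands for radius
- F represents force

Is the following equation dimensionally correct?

No

a (acceleration) has dimensions [L T^-2].
r (radius) has dimensions [L].
F (force) has dimensions [L M T^-2].

Left side: [L]
Right side: [M^-1]

The two sides have different dimensions, so the equation is NOT dimensionally consistent.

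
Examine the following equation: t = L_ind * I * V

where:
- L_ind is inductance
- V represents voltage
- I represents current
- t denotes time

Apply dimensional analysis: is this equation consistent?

No

L_ind (inductance) has dimensions [I^-2 L^2 M T^-2].
V (voltage) has dimensions [I^-1 L^2 M T^-3].
I (current) has dimensions [I].
t (time) has dimensions [T].

Left side: [T]
Right side: [I^-2 L^4 M^2 T^-5]

The two sides have different dimensions, so the equation is NOT dimensionally consistent.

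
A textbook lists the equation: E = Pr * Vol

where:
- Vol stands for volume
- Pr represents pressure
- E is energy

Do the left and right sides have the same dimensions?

Yes

Vol (volume) has dimensions [L^3].
Pr (pressure) has dimensions [L^-1 M T^-2].
E (energy) has dimensions [L^2 M T^-2].

Left side: [L^2 M T^-2]
Right side: [L^2 M T^-2]

Both sides have the same dimensions, so the equation is dimensionally consistent.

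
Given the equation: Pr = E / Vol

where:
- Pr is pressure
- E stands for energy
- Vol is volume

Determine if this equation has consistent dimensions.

Yes

Pr (pressure) has dimensions [L^-1 M T^-2].
E (energy) has dimensions [L^2 M T^-2].
Vol (volume) has dimensions [L^3].

Left side: [L^-1 M T^-2]
Right side: [L^-1 M T^-2]

Both sides have the same dimensions, so the equation is dimensionally consistent.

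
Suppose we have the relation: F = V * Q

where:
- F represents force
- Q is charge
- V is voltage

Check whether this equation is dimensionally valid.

No

F (force) has dimensions [L M T^-2].
Q (charge) has dimensions [I T].
V (voltage) has dimensions [I^-1 L^2 M T^-3].

Left side: [L M T^-2]
Right side: [L^2 M T^-2]

The two sides have different dimensions, so the equation is NOT dimensionally consistent.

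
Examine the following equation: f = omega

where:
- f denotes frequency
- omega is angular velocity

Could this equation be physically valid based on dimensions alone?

Yes

f (frequency) has dimensions [T^-1].
omega (angular velocity) has dimensions [T^-1].

Left side: [T^-1]
Right side: [T^-1]

Both sides have the same dimensions, so the equation is dimensionally consistent.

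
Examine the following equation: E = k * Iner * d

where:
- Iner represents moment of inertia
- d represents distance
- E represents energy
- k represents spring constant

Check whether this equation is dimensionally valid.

No

Iner (moment of inertia) has dimensions [L^2 M].
d (distance) has dimensions [L].
E (energy) has dimensions [L^2 M T^-2].
k (spring constant) has dimensions [M T^-2].

Left side: [L^2 M T^-2]
Right side: [L^3 M^2 T^-2]

The two sides have different dimensions, so the equation is NOT dimensionally consistent.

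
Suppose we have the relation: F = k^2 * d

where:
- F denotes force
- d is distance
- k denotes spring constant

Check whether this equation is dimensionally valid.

No

F (force) has dimensions [L M T^-2].
d (distance) has dimensions [L].
k (spring constant) has dimensions [M T^-2].

Left side: [L M T^-2]
Right side: [L M^2 T^-4]

The two sides have different dimensions, so the equation is NOT dimensionally consistent.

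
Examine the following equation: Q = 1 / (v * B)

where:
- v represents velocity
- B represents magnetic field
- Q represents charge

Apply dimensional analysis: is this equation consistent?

No

v (velocity) has dimensions [L T^-1].
B (magnetic field) has dimensions [I^-1 M T^-2].
Q (charge) has dimensions [I T].

Left side: [I T]
Right side: [I L^-1 M^-1 T^3]

The two sides have different dimensions, so the equation is NOT dimensionally consistent.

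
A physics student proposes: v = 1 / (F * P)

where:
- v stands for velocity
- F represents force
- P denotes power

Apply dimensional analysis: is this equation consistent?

No

v (velocity) has dimensions [L T^-1].
F (force) has dimensions [L M T^-2].
P (power) has dimensions [L^2 M T^-3].

Left side: [L T^-1]
Right side: [L^-3 M^-2 T^5]

The two sides have different dimensions, so the equation is NOT dimensionally consistent.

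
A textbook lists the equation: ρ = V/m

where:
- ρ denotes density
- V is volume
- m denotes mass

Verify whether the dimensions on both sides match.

No

ρ (density) has dimensions [L^-3 M].
V (volume) has dimensions [L^3].
m (mass) has dimensions [M].

Left side: [L^-3 M]
Right side: [L^3 M^-1]

The two sides have different dimensions, so the equation is NOT dimensionally consistent.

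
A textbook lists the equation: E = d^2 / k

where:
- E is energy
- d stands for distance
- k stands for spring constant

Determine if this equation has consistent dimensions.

No

E (energy) has dimensions [L^2 M T^-2].
d (distance) has dimensions [L].
k (spring constant) has dimensions [M T^-2].

Left side: [L^2 M T^-2]
Right side: [L^2 M^-1 T^2]

The two sides have different dimensions, so the equation is NOT dimensionally consistent.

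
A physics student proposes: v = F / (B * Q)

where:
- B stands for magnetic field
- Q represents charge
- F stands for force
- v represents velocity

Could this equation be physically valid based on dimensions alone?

Yes

B (magnetic field) has dimensions [I^-1 M T^-2].
Q (charge) has dimensions [I T].
F (force) has dimensions [L M T^-2].
v (velocity) has dimensions [L T^-1].

Left side: [L T^-1]
Right side: [L T^-1]

Both sides have the same dimensions, so the equation is dimensionally consistent.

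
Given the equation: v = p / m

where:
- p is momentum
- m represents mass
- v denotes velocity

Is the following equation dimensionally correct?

Yes

p (momentum) has dimensions [L M T^-1].
m (mass) has dimensions [M].
v (velocity) has dimensions [L T^-1].

Left side: [L T^-1]
Right side: [L T^-1]

Both sides have the same dimensions, so the equation is dimensionally consistent.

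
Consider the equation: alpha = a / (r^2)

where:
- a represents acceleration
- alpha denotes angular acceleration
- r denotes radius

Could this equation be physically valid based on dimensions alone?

No

a (acceleration) has dimensions [L T^-2].
alpha (angular acceleration) has dimensions [T^-2].
r (radius) has dimensions [L].

Left side: [T^-2]
Right side: [L^-1 T^-2]

The two sides have different dimensions, so the equation is NOT dimensionally consistent.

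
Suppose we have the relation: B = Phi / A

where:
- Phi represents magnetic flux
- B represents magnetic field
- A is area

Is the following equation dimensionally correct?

Yes

Phi (magnetic flux) has dimensions [I^-1 L^2 M T^-2].
B (magnetic field) has dimensions [I^-1 M T^-2].
A (area) has dimensions [L^2].

Left side: [I^-1 M T^-2]
Right side: [I^-1 M T^-2]

Both sides have the same dimensions, so the equation is dimensionally consistent.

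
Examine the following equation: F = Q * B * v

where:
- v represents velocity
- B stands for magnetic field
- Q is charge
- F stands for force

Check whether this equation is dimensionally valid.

Yes

v (velocity) has dimensions [L T^-1].
B (magnetic field) has dimensions [I^-1 M T^-2].
Q (charge) has dimensions [I T].
F (force) has dimensions [L M T^-2].

Left side: [L M T^-2]
Right side: [L M T^-2]

Both sides have the same dimensions, so the equation is dimensionally consistent.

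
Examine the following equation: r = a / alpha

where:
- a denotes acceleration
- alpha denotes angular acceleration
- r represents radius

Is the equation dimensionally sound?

Yes

a (acceleration) has dimensions [L T^-2].
alpha (angular acceleration) has dimensions [T^-2].
r (radius) has dimensions [L].

Left side: [L]
Right side: [L]

Both sides have the same dimensions, so the equation is dimensionally consistent.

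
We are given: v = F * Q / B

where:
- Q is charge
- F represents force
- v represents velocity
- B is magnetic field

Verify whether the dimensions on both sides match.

No

Q (charge) has dimensions [I T].
F (force) has dimensions [L M T^-2].
v (velocity) has dimensions [L T^-1].
B (magnetic field) has dimensions [I^-1 M T^-2].

Left side: [L T^-1]
Right side: [I^2 L T]

The two sides have different dimensions, so the equation is NOT dimensionally consistent.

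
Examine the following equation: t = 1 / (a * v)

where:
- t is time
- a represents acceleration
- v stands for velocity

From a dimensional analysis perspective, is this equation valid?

No

t (time) has dimensions [T].
a (acceleration) has dimensions [L T^-2].
v (velocity) has dimensions [L T^-1].

Left side: [T]
Right side: [L^-2 T^3]

The two sides have different dimensions, so the equation is NOT dimensionally consistent.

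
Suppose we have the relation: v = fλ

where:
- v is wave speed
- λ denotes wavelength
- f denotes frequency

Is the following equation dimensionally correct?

Yes

v (wave speed) has dimensions [L T^-1].
λ (wavelength) has dimensions [L].
f (frequency) has dimensions [T^-1].

Left side: [L T^-1]
Right side: [L T^-1]

Both sides have the same dimensions, so the equation is dimensionally consistent.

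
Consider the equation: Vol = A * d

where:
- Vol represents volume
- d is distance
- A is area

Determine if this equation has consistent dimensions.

Yes

Vol (volume) has dimensions [L^3].
d (distance) has dimensions [L].
A (area) has dimensions [L^2].

Left side: [L^3]
Right side: [L^3]

Both sides have the same dimensions, so the equation is dimensionally consistent.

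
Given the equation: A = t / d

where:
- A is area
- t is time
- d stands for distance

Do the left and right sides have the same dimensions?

No

A (area) has dimensions [L^2].
t (time) has dimensions [T].
d (distance) has dimensions [L].

Left side: [L^2]
Right side: [L^-1 T]

The two sides have different dimensions, so the equation is NOT dimensionally consistent.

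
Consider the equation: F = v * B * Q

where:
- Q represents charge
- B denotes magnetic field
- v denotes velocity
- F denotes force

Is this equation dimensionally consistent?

Yes

Q (charge) has dimensions [I T].
B (magnetic field) has dimensions [I^-1 M T^-2].
v (velocity) has dimensions [L T^-1].
F (force) has dimensions [L M T^-2].

Left side: [L M T^-2]
Right side: [L M T^-2]

Both sides have the same dimensions, so the equation is dimensionally consistent.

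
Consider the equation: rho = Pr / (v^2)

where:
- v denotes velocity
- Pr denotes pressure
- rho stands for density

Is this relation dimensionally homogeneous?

Yes

v (velocity) has dimensions [L T^-1].
Pr (pressure) has dimensions [L^-1 M T^-2].
rho (density) has dimensions [L^-3 M].

Left side: [L^-3 M]
Right side: [L^-3 M]

Both sides have the same dimensions, so the equation is dimensionally consistent.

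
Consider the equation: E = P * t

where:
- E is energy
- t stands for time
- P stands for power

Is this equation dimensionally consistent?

Yes

E (energy) has dimensions [L^2 M T^-2].
t (time) has dimensions [T].
P (power) has dimensions [L^2 M T^-3].

Left side: [L^2 M T^-2]
Right side: [L^2 M T^-2]

Both sides have the same dimensions, so the equation is dimensionally consistent.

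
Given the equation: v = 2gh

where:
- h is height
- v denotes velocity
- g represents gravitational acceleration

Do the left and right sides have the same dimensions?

No

h (height) has dimensions [L].
v (velocity) has dimensions [L T^-1].
g (gravitational acceleration) has dimensions [L T^-2].

Left side: [L T^-1]
Right side: [L^2 T^-2]

The two sides have different dimensions, so the equation is NOT dimensionally consistent.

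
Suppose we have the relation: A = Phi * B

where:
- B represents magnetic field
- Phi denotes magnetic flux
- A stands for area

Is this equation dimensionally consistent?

No

B (magnetic field) has dimensions [I^-1 M T^-2].
Phi (magnetic flux) has dimensions [I^-1 L^2 M T^-2].
A (area) has dimensions [L^2].

Left side: [L^2]
Right side: [I^-2 L^2 M^2 T^-4]

The two sides have different dimensions, so the equation is NOT dimensionally consistent.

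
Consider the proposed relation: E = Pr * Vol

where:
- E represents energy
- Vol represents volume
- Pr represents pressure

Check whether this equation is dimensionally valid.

Yes

E (energy) has dimensions [L^2 M T^-2].
Vol (volume) has dimensions [L^3].
Pr (pressure) has dimensions [L^-1 M T^-2].

Left side: [L^2 M T^-2]
Right side: [L^2 M T^-2]

Both sides have the same dimensions, so the equation is dimensionally consistent.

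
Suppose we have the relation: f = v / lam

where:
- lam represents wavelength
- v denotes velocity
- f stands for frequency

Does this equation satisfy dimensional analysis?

Yes

lam (wavelength) has dimensions [L].
v (velocity) has dimensions [L T^-1].
f (frequency) has dimensions [T^-1].

Left side: [T^-1]
Right side: [T^-1]

Both sides have the same dimensions, so the equation is dimensionally consistent.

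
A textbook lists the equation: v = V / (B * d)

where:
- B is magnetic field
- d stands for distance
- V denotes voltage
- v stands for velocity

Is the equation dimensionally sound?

Yes

B (magnetic field) has dimensions [I^-1 M T^-2].
d (distance) has dimensions [L].
V (voltage) has dimensions [I^-1 L^2 M T^-3].
v (velocity) has dimensions [L T^-1].

Left side: [L T^-1]
Right side: [L T^-1]

Both sides have the same dimensions, so the equation is dimensionally consistent.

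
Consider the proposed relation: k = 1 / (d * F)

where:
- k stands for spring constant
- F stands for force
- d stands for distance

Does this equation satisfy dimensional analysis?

No

k (spring constant) has dimensions [M T^-2].
F (force) has dimensions [L M T^-2].
d (distance) has dimensions [L].

Left side: [M T^-2]
Right side: [L^-2 M^-1 T^2]

The two sides have different dimensions, so the equation is NOT dimensionally consistent.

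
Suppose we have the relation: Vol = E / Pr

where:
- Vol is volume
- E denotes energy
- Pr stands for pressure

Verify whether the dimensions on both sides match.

Yes

Vol (volume) has dimensions [L^3].
E (energy) has dimensions [L^2 M T^-2].
Pr (pressure) has dimensions [L^-1 M T^-2].

Left side: [L^3]
Right side: [L^3]

Both sides have the same dimensions, so the equation is dimensionally consistent.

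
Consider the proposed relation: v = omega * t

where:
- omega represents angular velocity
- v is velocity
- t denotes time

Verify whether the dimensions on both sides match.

No

omega (angular velocity) has dimensions [T^-1].
v (velocity) has dimensions [L T^-1].
t (time) has dimensions [T].

Left side: [L T^-1]
Right side: [dimensionless]

The two sides have different dimensions, so the equation is NOT dimensionally consistent.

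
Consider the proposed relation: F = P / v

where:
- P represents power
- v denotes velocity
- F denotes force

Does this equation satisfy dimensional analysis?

Yes

P (power) has dimensions [L^2 M T^-3].
v (velocity) has dimensions [L T^-1].
F (force) has dimensions [L M T^-2].

Left side: [L M T^-2]
Right side: [L M T^-2]

Both sides have the same dimensions, so the equation is dimensionally consistent.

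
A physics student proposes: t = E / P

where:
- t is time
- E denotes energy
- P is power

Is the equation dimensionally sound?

Yes

t (time) has dimensions [T].
E (energy) has dimensions [L^2 M T^-2].
P (power) has dimensions [L^2 M T^-3].

Left side: [T]
Right side: [T]

Both sides have the same dimensions, so the equation is dimensionally consistent.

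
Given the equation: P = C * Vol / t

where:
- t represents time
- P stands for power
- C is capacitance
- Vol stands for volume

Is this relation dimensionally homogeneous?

No

t (time) has dimensions [T].
P (power) has dimensions [L^2 M T^-3].
C (capacitance) has dimensions [I^2 L^-2 M^-1 T^4].
Vol (volume) has dimensions [L^3].

Left side: [L^2 M T^-3]
Right side: [I^2 L M^-1 T^3]

The two sides have different dimensions, so the equation is NOT dimensionally consistent.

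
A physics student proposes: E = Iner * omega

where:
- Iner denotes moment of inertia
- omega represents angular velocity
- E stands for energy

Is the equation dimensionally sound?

No

Iner (moment of inertia) has dimensions [L^2 M].
omega (angular velocity) has dimensions [T^-1].
E (energy) has dimensions [L^2 M T^-2].

Left side: [L^2 M T^-2]
Right side: [L^2 M T^-1]

The two sides have different dimensions, so the equation is NOT dimensionally consistent.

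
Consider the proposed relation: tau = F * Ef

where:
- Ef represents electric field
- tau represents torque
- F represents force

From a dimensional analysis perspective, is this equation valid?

No

Ef (electric field) has dimensions [I^-1 L M T^-3].
tau (torque) has dimensions [L^2 M T^-2].
F (force) has dimensions [L M T^-2].

Left side: [L^2 M T^-2]
Right side: [I^-1 L^2 M^2 T^-5]

The two sides have different dimensions, so the equation is NOT dimensionally consistent.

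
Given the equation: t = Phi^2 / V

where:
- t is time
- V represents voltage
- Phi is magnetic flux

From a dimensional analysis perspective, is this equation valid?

No

t (time) has dimensions [T].
V (voltage) has dimensions [I^-1 L^2 M T^-3].
Phi (magnetic flux) has dimensions [I^-1 L^2 M T^-2].

Left side: [T]
Right side: [I^-1 L^2 M T^-1]

The two sides have different dimensions, so the equation is NOT dimensionally consistent.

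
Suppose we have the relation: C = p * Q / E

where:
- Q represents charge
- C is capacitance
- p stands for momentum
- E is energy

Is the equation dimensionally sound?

No

Q (charge) has dimensions [I T].
C (capacitance) has dimensions [I^2 L^-2 M^-1 T^4].
p (momentum) has dimensions [L M T^-1].
E (energy) has dimensions [L^2 M T^-2].

Left side: [I^2 L^-2 M^-1 T^4]
Right side: [I L^-1 T^2]

The two sides have different dimensions, so the equation is NOT dimensionally consistent.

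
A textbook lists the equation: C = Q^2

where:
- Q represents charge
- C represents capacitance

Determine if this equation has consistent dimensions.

No

Q (charge) has dimensions [I T].
C (capacitance) has dimensions [I^2 L^-2 M^-1 T^4].

Left side: [I^2 L^-2 M^-1 T^4]
Right side: [I^2 T^2]

The two sides have different dimensions, so the equation is NOT dimensionally consistent.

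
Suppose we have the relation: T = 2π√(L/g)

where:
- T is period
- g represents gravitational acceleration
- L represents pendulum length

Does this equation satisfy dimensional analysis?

Yes

T (period) has dimensions [T].
g (gravitational acceleration) has dimensions [L T^-2].
L (pendulum length) has dimensions [L].

Left side: [T]
Right side: [T]

Both sides have the same dimensions, so the equation is dimensionally consistent.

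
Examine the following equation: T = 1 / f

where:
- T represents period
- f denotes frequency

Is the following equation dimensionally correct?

Yes

T (period) has dimensions [T].
f (frequency) has dimensions [T^-1].

Left side: [T]
Right side: [T]

Both sides have the same dimensions, so the equation is dimensionally consistent.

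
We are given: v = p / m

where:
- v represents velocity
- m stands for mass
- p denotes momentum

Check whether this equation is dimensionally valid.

Yes

v (velocity) has dimensions [L T^-1].
m (mass) has dimensions [M].
p (momentum) has dimensions [L M T^-1].

Left side: [L T^-1]
Right side: [L T^-1]

Both sides have the same dimensions, so the equation is dimensionally consistent.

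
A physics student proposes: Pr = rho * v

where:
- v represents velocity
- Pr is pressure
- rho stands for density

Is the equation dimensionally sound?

No

v (velocity) has dimensions [L T^-1].
Pr (pressure) has dimensions [L^-1 M T^-2].
rho (density) has dimensions [L^-3 M].

Left side: [L^-1 M T^-2]
Right side: [L^-2 M T^-1]

The two sides have different dimensions, so the equation is NOT dimensionally consistent.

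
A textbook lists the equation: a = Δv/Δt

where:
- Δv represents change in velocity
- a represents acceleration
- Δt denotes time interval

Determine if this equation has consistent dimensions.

Yes

Δv (change in velocity) has dimensions [L T^-1].
a (acceleration) has dimensions [L T^-2].
Δt (time interval) has dimensions [T].

Left side: [L T^-2]
Right side: [L T^-2]

Both sides have the same dimensions, so the equation is dimensionally consistent.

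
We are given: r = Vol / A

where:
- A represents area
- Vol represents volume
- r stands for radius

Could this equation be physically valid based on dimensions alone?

Yes

A (area) has dimensions [L^2].
Vol (volume) has dimensions [L^3].
r (radius) has dimensions [L].

Left side: [L]
Right side: [L]

Both sides have the same dimensions, so the equation is dimensionally consistent.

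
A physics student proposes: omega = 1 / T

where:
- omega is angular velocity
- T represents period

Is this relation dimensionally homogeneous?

Yes

omega (angular velocity) has dimensions [T^-1].
T (period) has dimensions [T].

Left side: [T^-1]
Right side: [T^-1]

Both sides have the same dimensions, so the equation is dimensionally consistent.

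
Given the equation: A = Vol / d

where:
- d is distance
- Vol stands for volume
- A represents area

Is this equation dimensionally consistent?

Yes

d (distance) has dimensions [L].
Vol (volume) has dimensions [L^3].
A (area) has dimensions [L^2].

Left side: [L^2]
Right side: [L^2]

Both sides have the same dimensions, so the equation is dimensionally consistent.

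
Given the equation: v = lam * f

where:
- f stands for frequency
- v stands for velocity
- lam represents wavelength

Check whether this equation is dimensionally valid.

Yes

f (frequency) has dimensions [T^-1].
v (velocity) has dimensions [L T^-1].
lam (wavelength) has dimensions [L].

Left side: [L T^-1]
Right side: [L T^-1]

Both sides have the same dimensions, so the equation is dimensionally consistent.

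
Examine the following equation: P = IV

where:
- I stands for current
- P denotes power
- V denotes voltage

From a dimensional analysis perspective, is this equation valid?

Yes

I (current) has dimensions [I].
P (power) has dimensions [L^2 M T^-3].
V (voltage) has dimensions [I^-1 L^2 M T^-3].

Left side: [L^2 M T^-3]
Right side: [L^2 M T^-3]

Both sides have the same dimensions, so the equation is dimensionally consistent.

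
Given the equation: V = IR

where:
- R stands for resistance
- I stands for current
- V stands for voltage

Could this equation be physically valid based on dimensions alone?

Yes

R (resistance) has dimensions [I^-2 L^2 M T^-3].
I (current) has dimensions [I].
V (voltage) has dimensions [I^-1 L^2 M T^-3].

Left side: [I^-1 L^2 M T^-3]
Right side: [I^-1 L^2 M T^-3]

Both sides have the same dimensions, so the equation is dimensionally consistent.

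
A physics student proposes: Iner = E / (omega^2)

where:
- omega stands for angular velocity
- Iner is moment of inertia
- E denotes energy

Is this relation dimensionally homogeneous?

Yes

omega (angular velocity) has dimensions [T^-1].
Iner (moment of inertia) has dimensions [L^2 M].
E (energy) has dimensions [L^2 M T^-2].

Left side: [L^2 M]
Right side: [L^2 M]

Both sides have the same dimensions, so the equation is dimensionally consistent.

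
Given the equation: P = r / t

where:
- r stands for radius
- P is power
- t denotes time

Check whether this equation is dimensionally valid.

No

r (radius) has dimensions [L].
P (power) has dimensions [L^2 M T^-3].
t (time) has dimensions [T].

Left side: [L^2 M T^-3]
Right side: [L T^-1]

The two sides have different dimensions, so the equation is NOT dimensionally consistent.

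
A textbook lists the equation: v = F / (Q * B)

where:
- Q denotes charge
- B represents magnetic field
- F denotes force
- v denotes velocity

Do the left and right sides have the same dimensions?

Yes

Q (charge) has dimensions [I T].
B (magnetic field) has dimensions [I^-1 M T^-2].
F (force) has dimensions [L M T^-2].
v (velocity) has dimensions [L T^-1].

Left side: [L T^-1]
Right side: [L T^-1]

Both sides have the same dimensions, so the equation is dimensionally consistent.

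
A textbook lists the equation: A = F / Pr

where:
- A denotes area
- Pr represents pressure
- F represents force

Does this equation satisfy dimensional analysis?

Yes

A (area) has dimensions [L^2].
Pr (pressure) has dimensions [L^-1 M T^-2].
F (force) has dimensions [L M T^-2].

Left side: [L^2]
Right side: [L^2]

Both sides have the same dimensions, so the equation is dimensionally consistent.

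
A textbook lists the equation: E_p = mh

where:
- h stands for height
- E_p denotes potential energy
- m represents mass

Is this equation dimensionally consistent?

No

h (height) has dimensions [L].
E_p (potential energy) has dimensions [L^2 M T^-2].
m (mass) has dimensions [M].

Left side: [L^2 M T^-2]
Right side: [L M]

The two sides have different dimensions, so the equation is NOT dimensionally consistent.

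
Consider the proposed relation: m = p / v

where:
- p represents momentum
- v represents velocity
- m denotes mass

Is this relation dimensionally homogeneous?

Yes

p (momentum) has dimensions [L M T^-1].
v (velocity) has dimensions [L T^-1].
m (mass) has dimensions [M].

Left side: [M]
Right side: [M]

Both sides have the same dimensions, so the equation is dimensionally consistent.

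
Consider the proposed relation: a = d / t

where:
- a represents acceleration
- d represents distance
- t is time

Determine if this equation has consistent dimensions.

No

a (acceleration) has dimensions [L T^-2].
d (distance) has dimensions [L].
t (time) has dimensions [T].

Left side: [L T^-2]
Right side: [L T^-1]

The two sides have different dimensions, so the equation is NOT dimensionally consistent.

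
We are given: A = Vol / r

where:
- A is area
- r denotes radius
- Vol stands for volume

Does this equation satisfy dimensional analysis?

Yes

A (area) has dimensions [L^2].
r (radius) has dimensions [L].
Vol (volume) has dimensions [L^3].

Left side: [L^2]
Right side: [L^2]

Both sides have the same dimensions, so the equation is dimensionally consistent.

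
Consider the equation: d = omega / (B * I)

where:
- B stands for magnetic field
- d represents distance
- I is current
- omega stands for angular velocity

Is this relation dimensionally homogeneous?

No

B (magnetic field) has dimensions [I^-1 M T^-2].
d (distance) has dimensions [L].
I (current) has dimensions [I].
omega (angular velocity) has dimensions [T^-1].

Left side: [L]
Right side: [M^-1 T]

The two sides have different dimensions, so the equation is NOT dimensionally consistent.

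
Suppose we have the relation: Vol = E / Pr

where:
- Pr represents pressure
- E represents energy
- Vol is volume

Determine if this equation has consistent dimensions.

Yes

Pr (pressure) has dimensions [L^-1 M T^-2].
E (energy) has dimensions [L^2 M T^-2].
Vol (volume) has dimensions [L^3].

Left side: [L^3]
Right side: [L^3]

Both sides have the same dimensions, so the equation is dimensionally consistent.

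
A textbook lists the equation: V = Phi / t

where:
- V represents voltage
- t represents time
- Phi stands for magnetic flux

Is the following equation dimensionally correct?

Yes

V (voltage) has dimensions [I^-1 L^2 M T^-3].
t (time) has dimensions [T].
Phi (magnetic flux) has dimensions [I^-1 L^2 M T^-2].

Left side: [I^-1 L^2 M T^-3]
Right side: [I^-1 L^2 M T^-3]

Both sides have the same dimensions, so the equation is dimensionally consistent.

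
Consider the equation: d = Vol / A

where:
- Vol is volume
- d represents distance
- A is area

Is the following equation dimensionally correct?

Yes

Vol (volume) has dimensions [L^3].
d (distance) has dimensions [L].
A (area) has dimensions [L^2].

Left side: [L]
Right side: [L]

Both sides have the same dimensions, so the equation is dimensionally consistent.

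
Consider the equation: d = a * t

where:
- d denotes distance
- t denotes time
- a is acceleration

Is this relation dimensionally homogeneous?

No

d (distance) has dimensions [L].
t (time) has dimensions [T].
a (acceleration) has dimensions [L T^-2].

Left side: [L]
Right side: [L T^-1]

The two sides have different dimensions, so the equation is NOT dimensionally consistent.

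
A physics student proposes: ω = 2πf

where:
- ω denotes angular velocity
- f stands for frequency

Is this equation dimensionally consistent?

Yes

ω (angular velocity) has dimensions [T^-1].
f (frequency) has dimensions [T^-1].

Left side: [T^-1]
Right side: [T^-1]

Both sides have the same dimensions, so the equation is dimensionally consistent.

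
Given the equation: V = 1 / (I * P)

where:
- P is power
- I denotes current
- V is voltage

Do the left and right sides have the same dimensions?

No

P (power) has dimensions [L^2 M T^-3].
I (current) has dimensions [I].
V (voltage) has dimensions [I^-1 L^2 M T^-3].

Left side: [I^-1 L^2 M T^-3]
Right side: [I^-1 L^-2 M^-1 T^3]

The two sides have different dimensions, so the equation is NOT dimensionally consistent.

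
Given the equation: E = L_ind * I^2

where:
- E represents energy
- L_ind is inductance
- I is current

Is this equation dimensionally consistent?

Yes

E (energy) has dimensions [L^2 M T^-2].
L_ind (inductance) has dimensions [I^-2 L^2 M T^-2].
I (current) has dimensions [I].

Left side: [L^2 M T^-2]
Right side: [L^2 M T^-2]

Both sides have the same dimensions, so the equation is dimensionally consistent.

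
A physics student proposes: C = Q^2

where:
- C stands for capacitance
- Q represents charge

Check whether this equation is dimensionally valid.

No

C (capacitance) has dimensions [I^2 L^-2 M^-1 T^4].
Q (charge) has dimensions [I T].

Left side: [I^2 L^-2 M^-1 T^4]
Right side: [I^2 T^2]

The two sides have different dimensions, so the equation is NOT dimensionally consistent.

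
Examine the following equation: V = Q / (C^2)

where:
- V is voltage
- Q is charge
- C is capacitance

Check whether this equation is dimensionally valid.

No

V (voltage) has dimensions [I^-1 L^2 M T^-3].
Q (charge) has dimensions [I T].
C (capacitance) has dimensions [I^2 L^-2 M^-1 T^4].

Left side: [I^-1 L^2 M T^-3]
Right side: [I^-3 L^4 M^2 T^-7]

The two sides have different dimensions, so the equation is NOT dimensionally consistent.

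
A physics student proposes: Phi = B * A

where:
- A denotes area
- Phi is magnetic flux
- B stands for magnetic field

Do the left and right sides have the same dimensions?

Yes

A (area) has dimensions [L^2].
Phi (magnetic flux) has dimensions [I^-1 L^2 M T^-2].
B (magnetic field) has dimensions [I^-1 M T^-2].

Left side: [I^-1 L^2 M T^-2]
Right side: [I^-1 L^2 M T^-2]

Both sides have the same dimensions, so the equation is dimensionally consistent.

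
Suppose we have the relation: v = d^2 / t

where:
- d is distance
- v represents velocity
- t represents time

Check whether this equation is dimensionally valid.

No

d (distance) has dimensions [L].
v (velocity) has dimensions [L T^-1].
t (time) has dimensions [T].

Left side: [L T^-1]
Right side: [L^2 T^-1]

The two sides have different dimensions, so the equation is NOT dimensionally consistent.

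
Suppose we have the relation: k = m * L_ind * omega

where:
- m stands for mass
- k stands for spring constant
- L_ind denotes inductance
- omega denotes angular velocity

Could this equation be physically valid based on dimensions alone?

No

m (mass) has dimensions [M].
k (spring constant) has dimensions [M T^-2].
L_ind (inductance) has dimensions [I^-2 L^2 M T^-2].
omega (angular velocity) has dimensions [T^-1].

Left side: [M T^-2]
Right side: [I^-2 L^2 M^2 T^-3]

The two sides have different dimensions, so the equation is NOT dimensionally consistent.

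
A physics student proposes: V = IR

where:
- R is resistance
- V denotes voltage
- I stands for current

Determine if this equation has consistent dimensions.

Yes

R (resistance) has dimensions [I^-2 L^2 M T^-3].
V (voltage) has dimensions [I^-1 L^2 M T^-3].
I (current) has dimensions [I].

Left side: [I^-1 L^2 M T^-3]
Right side: [I^-1 L^2 M T^-3]

Both sides have the same dimensions, so the equation is dimensionally consistent.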